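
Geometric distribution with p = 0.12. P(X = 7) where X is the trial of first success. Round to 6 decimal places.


P = (1-p)^(k-1) * p
(1-p)^(k-1) = 0.88^6 ≈ 0.4644041
P = 0.4644041 * 0.12 ≈ 0.05572849

0.055728


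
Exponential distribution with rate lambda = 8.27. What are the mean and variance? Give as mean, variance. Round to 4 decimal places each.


mean = 1/lam, var = 1/lam^2
mean = 1 / 8.27 = 100/827 ≈ 0.120919
lam^2 = 8.27^2 = 68.3929
var = 1 / 68.3929 ≈ 0.014621

0.1209, 0.0146


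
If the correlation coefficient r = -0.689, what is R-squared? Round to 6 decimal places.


R^2 = r^2 = (-0.689)^2 = 0.474721

0.474721


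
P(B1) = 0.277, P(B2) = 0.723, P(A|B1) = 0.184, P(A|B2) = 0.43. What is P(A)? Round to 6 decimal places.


P(A) = P(A|B1)*P(B1) + P(A|B2)*P(B2)
P(A|B1)*P(B1) = 0.184 * 0.277 = 0.050968
P(A|B2)*P(B2) = 0.43 * 0.723 = 0.31089
P(A) = 0.050968 + 0.31089 = 0.361858

0.361858


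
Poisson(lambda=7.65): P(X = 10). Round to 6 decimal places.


P = e^(-lam) * lam^k / k!
e^(-7.65) ≈ 0.0004760441
lam^k = 7.65^10 ≈ 686458602.011398
k! = 10! = 3628800
P = 0.0004760441 * 686458602.011398 / 3628800 ≈ 0.090053

0.090053


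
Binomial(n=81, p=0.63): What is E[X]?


E[X] = n*p = 81 * 0.63 = 51.03

51.03


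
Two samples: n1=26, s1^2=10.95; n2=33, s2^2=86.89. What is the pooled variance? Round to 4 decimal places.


sp^2 = ((n1-1)*s1^2 + (n2-1)*s2^2)/(n1+n2-2)
(n1-1)*s1^2 = 25 * 10.95 = 273.75
(n2-1)*s2^2 = 32 * 86.89 = 2780.48
numerator = 273.75 + 2780.48 = 3054.23
n1+n2-2 = 57
sp^2 = 3054.23 / 57 = 305423/5700 ≈ 53.582982

53.5830


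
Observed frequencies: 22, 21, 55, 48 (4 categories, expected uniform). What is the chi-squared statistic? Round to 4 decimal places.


chi2 = sum((O-E)^2/E), E = total/4
total = 146, E = 146/4 = 36.5
(22 - 36.5)^2 / 36.5 = 210.25 / 36.5 = 841/146 ≈ 5.760274
(21 - 36.5)^2 / 36.5 = 240.25 / 36.5 = 961/146 ≈ 6.582192
(55 - 36.5)^2 / 36.5 = 342.25 / 36.5 = 1369/146 ≈ 9.376712
(48 - 36.5)^2 / 36.5 = 132.25 / 36.5 = 529/146 ≈ 3.623288
chi2 = 1850/73 ≈ 25.342466

25.3425


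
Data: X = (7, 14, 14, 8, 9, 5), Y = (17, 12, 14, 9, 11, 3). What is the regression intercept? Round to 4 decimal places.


a = ybar - b*xbar, where b = sum((xi-xbar)(yi-ybar)) / sum((xi-xbar)^2)
n = 6, xbar = 57/6 = 9.5, ybar = 66/6 = 11
Sxy = sum((xi-xbar)(yi-ybar)) = 42
Sxx = sum((xi-xbar)^2) = 69.5
b = Sxy / Sxx = 84/139 ≈ 0.604317
a = 11 - 0.604317 * 9.5 = 731/139 ≈ 5.258993

5.2590


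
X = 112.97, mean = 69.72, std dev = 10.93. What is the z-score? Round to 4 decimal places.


z = (X - mu) / sigma
X - mu = 112.97 - 69.72 = 43.25
z = 43.25 / 10.93 = 4325/1093 ≈ 3.956999

3.9570


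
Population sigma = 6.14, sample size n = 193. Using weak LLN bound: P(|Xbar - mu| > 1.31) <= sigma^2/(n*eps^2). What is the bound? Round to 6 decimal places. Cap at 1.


bound = min(1, sigma^2/(n*eps^2))
sigma^2 = 6.14^2 = 37.6996
n*eps^2 = 193 * 1.31^2 = 193 * 1.7161 = 331.2073
sigma^2/(n*eps^2) = 37.6996 / 331.2073 ≈ 0.11382479

0.113825


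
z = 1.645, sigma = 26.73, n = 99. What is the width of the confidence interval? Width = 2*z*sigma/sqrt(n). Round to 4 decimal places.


width = 2*z*sigma/sqrt(n)
2*z*sigma = 2 * 1.645 * 26.73 = 87.9417
sqrt(99) ≈ 9.949874
width = 87.9417 / 9.949874 ≈ 8.838473

8.8385


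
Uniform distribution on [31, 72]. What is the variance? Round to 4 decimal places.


Var = (b-a)^2 / 12
(b-a)^2 = (72 - 31)^2 = 1681
Var = 1681/12 ≈ 140.083333

140.0833


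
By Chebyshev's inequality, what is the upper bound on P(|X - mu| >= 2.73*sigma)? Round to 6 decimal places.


P <= 1/k^2
k^2 = 2.73^2 = 7.4529
1/k^2 = 1 / 7.4529 ≈ 0.13417596

0.134176


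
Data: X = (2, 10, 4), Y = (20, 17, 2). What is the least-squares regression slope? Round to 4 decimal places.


b = sum((xi-xbar)(yi-ybar)) / sum((xi-xbar)^2)
n = 3, xbar = 16/3 ≈ 5.333333, ybar = 39/3 = 13
Sxy = sum((xi-xbar)(yi-ybar)) = 10
Sxx = sum((xi-xbar)^2) = 104/3 ≈ 34.666667
b = Sxy / Sxx = 15/52 ≈ 0.288462

0.2885


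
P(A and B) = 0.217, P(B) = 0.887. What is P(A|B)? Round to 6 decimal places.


P(A|B) = P(A and B) / P(B) = 0.217 / 0.887 = 217/887 ≈ 0.24464487

0.244645


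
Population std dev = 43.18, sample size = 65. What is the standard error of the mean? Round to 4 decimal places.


SE = sigma / sqrt(n)
sqrt(65) ≈ 8.062258
SE = 43.18 / 8.062258 ≈ 5.355820

5.3558


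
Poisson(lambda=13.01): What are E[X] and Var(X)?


E[X] = Var(X) = lambda = 13.01

13.01, 13.01


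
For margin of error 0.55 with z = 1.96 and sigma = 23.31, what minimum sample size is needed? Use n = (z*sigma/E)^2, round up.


z*sigma/E = 1.96 * 23.31 / 0.55 = 114219/1375 ≈ 83.068364
(z*sigma/E)^2 ≈ 6900.353037
round up: n = 6901

6901


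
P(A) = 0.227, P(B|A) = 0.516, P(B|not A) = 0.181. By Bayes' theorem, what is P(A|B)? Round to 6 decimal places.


P(A|B) = P(B|A)*P(A) / P(B), P(B) = P(B|A)*P(A) + P(B|not A)*P(not A)
P(B|A)*P(A) = 0.516 * 0.227 = 0.117132
P(B|not A)*P(not A) = 0.181 * 0.773 = 0.139913
P(B) = 0.117132 + 0.139913 = 0.257045
P(A|B) = 0.117132 / 0.257045 ≈ 0.45568675

0.455687


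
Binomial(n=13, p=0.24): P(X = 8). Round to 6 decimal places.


P = C(n,k) * p^k * (1-p)^(n-k)
C(13,8) = 1287
p^k = 0.24^8 ≈ 0.00001100753
(1-p)^(n-k) = 0.76^5 ≈ 0.2535525
P = 1287 * 0.00001100753 * 0.2535525 ≈ 0.003592

0.003592


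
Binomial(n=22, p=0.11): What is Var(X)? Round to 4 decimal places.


Var = n*p*(1-p) = 22 * 0.11 * 0.89 = 2.1538

2.1538


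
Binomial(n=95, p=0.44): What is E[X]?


E[X] = n*p = 95 * 0.44 = 41.8

41.8


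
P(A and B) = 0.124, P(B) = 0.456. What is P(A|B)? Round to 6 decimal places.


P(A|B) = P(A and B) / P(B) = 0.124 / 0.456 = 31/114 ≈ 0.27192982

0.271930


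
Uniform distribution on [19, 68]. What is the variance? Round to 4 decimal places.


Var = (b-a)^2 / 12
(b-a)^2 = (68 - 19)^2 = 2401
Var = 2401/12 ≈ 200.083333

200.0833


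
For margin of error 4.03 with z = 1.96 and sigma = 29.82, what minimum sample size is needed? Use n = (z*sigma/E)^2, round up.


z*sigma/E = 1.96 * 29.82 / 4.03 ≈ 14.503027
(z*sigma/E)^2 ≈ 210.337801
round up: n = 211

211


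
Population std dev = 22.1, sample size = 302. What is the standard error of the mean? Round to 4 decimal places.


SE = sigma / sqrt(n)
sqrt(302) ≈ 17.378147
SE = 22.1 / 17.378147 ≈ 1.271712

1.2717


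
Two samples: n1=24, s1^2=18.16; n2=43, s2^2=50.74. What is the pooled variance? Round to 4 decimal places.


sp^2 = ((n1-1)*s1^2 + (n2-1)*s2^2)/(n1+n2-2)
(n1-1)*s1^2 = 23 * 18.16 = 417.68
(n2-1)*s2^2 = 42 * 50.74 = 2131.08
numerator = 417.68 + 2131.08 = 2548.76
n1+n2-2 = 65
sp^2 = 2548.76 / 65 = 63719/1625 ≈ 39.211692

39.2117


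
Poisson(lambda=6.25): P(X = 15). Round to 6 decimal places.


P = e^(-lam) * lam^k / k!
e^(-6.25) ≈ 0.001930454
lam^k = 6.25^15 ≈ 867361737988.403547
k! = 15! = 1307674368000
P = 0.001930454 * 867361737988.403547 / 1307674368000 ≈ 0.001280

0.001280


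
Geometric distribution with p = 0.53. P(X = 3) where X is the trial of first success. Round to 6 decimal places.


P = (1-p)^(k-1) * p
(1-p)^(k-1) = 0.47^2 = 0.2209
P = 0.2209 * 0.53 = 0.117077

0.117077


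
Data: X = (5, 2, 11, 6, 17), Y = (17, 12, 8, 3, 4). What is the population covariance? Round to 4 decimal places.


Cov = (1/n)*sum((xi-xbar)(yi-ybar))
n = 5, xbar = 41/5 = 8.2, ybar = 44/5 = 8.8
sum((xi-xbar)(yi-ybar)) = -77.8
Cov = -77.8 / 5 = -15.56

-15.5600


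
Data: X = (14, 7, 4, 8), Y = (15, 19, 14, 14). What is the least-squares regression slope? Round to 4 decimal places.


b = sum((xi-xbar)(yi-ybar)) / sum((xi-xbar)^2)
n = 4, xbar = 33/4 = 8.25, ybar = 62/4 = 15.5
Sxy = sum((xi-xbar)(yi-ybar)) = -0.5
Sxx = sum((xi-xbar)^2) = 52.75
b = Sxy / Sxx = -2/211 ≈ -0.009479

-0.0095


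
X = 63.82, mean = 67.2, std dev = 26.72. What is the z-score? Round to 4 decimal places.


z = (X - mu) / sigma
X - mu = 63.82 - 67.2 = -3.38
z = -3.38 / 26.72 = -169/1336 ≈ -0.126497

-0.1265


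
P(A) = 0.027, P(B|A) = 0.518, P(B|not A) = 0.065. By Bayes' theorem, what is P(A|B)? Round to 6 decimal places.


P(A|B) = P(B|A)*P(A) / P(B), P(B) = P(B|A)*P(A) + P(B|not A)*P(not A)
P(B|A)*P(A) = 0.518 * 0.027 = 0.013986
P(B|not A)*P(not A) = 0.065 * 0.973 = 0.063245
P(B) = 0.013986 + 0.063245 = 0.077231
P(A|B) = 0.013986 / 0.077231 ≈ 0.18109308

0.181093


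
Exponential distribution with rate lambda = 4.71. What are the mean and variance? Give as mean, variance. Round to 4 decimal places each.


mean = 1/lam, var = 1/lam^2
mean = 1 / 4.71 = 100/471 ≈ 0.212314
lam^2 = 4.71^2 = 22.1841
var = 1 / 22.1841 ≈ 0.045077

0.2123, 0.0451


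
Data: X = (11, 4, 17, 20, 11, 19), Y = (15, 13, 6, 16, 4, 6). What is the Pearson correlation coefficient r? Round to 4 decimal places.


r = sum((xi-xbar)(yi-ybar)) / sqrt(sum((xi-xbar)^2) * sum((yi-ybar)^2))
n = 6, xbar = 82/6 = 41/3 ≈ 13.666667, ybar = 60/6 = 10
Sxy = sum((xi-xbar)(yi-ybar)) = -23
Sxx = sum((xi-xbar)^2) = 562/3 ≈ 187.333333
Syy = sum((yi-ybar)^2) = 138
sqrt(Sxx*Syy) ≈ 160.785571
r = Sxy / sqrt(Sxx*Syy) = -23 / 160.785571 ≈ -0.143048

-0.1430


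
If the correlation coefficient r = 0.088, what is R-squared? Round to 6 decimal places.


R^2 = r^2 = (0.088)^2 = 0.007744

0.007744


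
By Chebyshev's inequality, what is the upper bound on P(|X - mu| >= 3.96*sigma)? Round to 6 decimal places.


P <= 1/k^2
k^2 = 3.96^2 = 15.6816
1/k^2 = 1 / 15.6816 = 625/9801 ≈ 0.06376900

0.063769


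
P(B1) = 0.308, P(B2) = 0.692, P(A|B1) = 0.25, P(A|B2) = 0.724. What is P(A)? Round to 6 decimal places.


P(A) = P(A|B1)*P(B1) + P(A|B2)*P(B2)
P(A|B1)*P(B1) = 0.25 * 0.308 = 0.077
P(A|B2)*P(B2) = 0.724 * 0.692 = 0.501008
P(A) = 0.077 + 0.501008 = 0.578008

0.578008


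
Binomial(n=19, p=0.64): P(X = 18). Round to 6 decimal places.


P = C(n,k) * p^k * (1-p)^(n-k)
C(19,18) = 19
p^k = 0.64^18 ≈ 0.0003245186
(1-p)^(n-k) = 0.36^1 = 0.36
P = 19 * 0.0003245186 * 0.36 ≈ 0.002220

0.002220


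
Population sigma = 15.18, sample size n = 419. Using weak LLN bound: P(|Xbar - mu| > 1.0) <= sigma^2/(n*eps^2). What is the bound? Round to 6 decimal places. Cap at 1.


bound = min(1, sigma^2/(n*eps^2))
sigma^2 = 15.18^2 = 230.4324
n*eps^2 = 419 * 1.0^2 = 419 * 1 = 419
sigma^2/(n*eps^2) = 230.4324 / 419 ≈ 0.54995800

0.549958


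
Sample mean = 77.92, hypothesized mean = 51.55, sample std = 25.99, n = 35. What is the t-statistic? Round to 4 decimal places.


t = (xbar - mu0) / (s/sqrt(n))
xbar - mu0 = 77.92 - 51.55 = 26.37
sqrt(35) ≈ 5.91607978
s/sqrt(n) = 25.99 / 5.91607978 ≈ 4.39311182
t = 26.37 / 4.39311182 ≈ 6.002579

6.0026


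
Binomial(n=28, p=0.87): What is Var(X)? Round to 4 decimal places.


Var = n*p*(1-p) = 28 * 0.87 * 0.13 = 3.1668

3.1668


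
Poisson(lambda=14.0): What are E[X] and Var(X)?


E[X] = Var(X) = lambda = 14.0

14.0, 14.0


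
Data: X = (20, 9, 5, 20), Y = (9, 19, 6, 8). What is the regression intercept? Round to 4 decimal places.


a = ybar - b*xbar, where b = sum((xi-xbar)(yi-ybar)) / sum((xi-xbar)^2)
n = 4, xbar = 54/4 = 13.5, ybar = 42/4 = 10.5
Sxy = sum((xi-xbar)(yi-ybar)) = -26
Sxx = sum((xi-xbar)^2) = 177
b = Sxy / Sxx = -26/177 ≈ -0.146893
a = 10.5 - (-0.146893) * 13.5 = 1473/118 ≈ 12.483051

12.4831


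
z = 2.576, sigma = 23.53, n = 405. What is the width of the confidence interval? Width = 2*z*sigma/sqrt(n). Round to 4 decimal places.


width = 2*z*sigma/sqrt(n)
2*z*sigma = 2 * 2.576 * 23.53 = 121.22656
sqrt(405) ≈ 20.124612
width = 121.22656 / 20.124612 ≈ 6.023796

6.0238


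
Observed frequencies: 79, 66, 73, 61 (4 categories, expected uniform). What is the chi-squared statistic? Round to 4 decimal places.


chi2 = sum((O-E)^2/E), E = total/4
total = 279, E = 279/4 = 69.75
(79 - 69.75)^2 / 69.75 = 85.5625 / 69.75 = 1369/1116 ≈ 1.226703
(66 - 69.75)^2 / 69.75 = 14.0625 / 69.75 = 25/124 ≈ 0.201613
(73 - 69.75)^2 / 69.75 = 10.5625 / 69.75 = 169/1116 ≈ 0.151434
(61 - 69.75)^2 / 69.75 = 76.5625 / 69.75 = 1225/1116 ≈ 1.097670
chi2 = 83/31 ≈ 2.677419

2.6774


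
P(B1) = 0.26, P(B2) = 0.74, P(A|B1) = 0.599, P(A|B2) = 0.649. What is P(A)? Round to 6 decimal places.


P(A) = P(A|B1)*P(B1) + P(A|B2)*P(B2)
P(A|B1)*P(B1) = 0.599 * 0.26 = 0.15574
P(A|B2)*P(B2) = 0.649 * 0.74 = 0.48026
P(A) = 0.15574 + 0.48026 = 0.636

0.636000


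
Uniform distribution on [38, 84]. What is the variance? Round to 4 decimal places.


Var = (b-a)^2 / 12
(b-a)^2 = (84 - 38)^2 = 2116
Var = 2116/12 ≈ 176.333333

176.3333


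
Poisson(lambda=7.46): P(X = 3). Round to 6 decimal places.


P = e^(-lam) * lam^k / k!
e^(-7.46) ≈ 0.0005756562
lam^k = 7.46^3 = 415.160936
k! = 3! = 6
P = 0.0005756562 * 415.160936 / 6 ≈ 0.039832

0.039832


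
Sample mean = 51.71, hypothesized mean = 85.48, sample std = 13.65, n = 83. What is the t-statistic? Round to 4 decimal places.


t = (xbar - mu0) / (s/sqrt(n))
xbar - mu0 = 51.71 - 85.48 = -33.77
sqrt(83) ≈ 9.11043358
s/sqrt(n) = 13.65 / 9.11043358 ≈ 1.49828215
t = -33.77 / 1.49828215 ≈ -22.539146

-22.5391


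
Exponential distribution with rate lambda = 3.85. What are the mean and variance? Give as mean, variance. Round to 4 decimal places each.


mean = 1/lam, var = 1/lam^2
mean = 1 / 3.85 = 20/77 ≈ 0.259740
lam^2 = 3.85^2 = 14.8225
var = 1 / 14.8225 = 400/5929 ≈ 0.067465

0.2597, 0.0675


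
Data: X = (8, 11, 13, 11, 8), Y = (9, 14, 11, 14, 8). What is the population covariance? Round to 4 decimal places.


Cov = (1/n)*sum((xi-xbar)(yi-ybar))
n = 5, xbar = 51/5 = 10.2, ybar = 56/5 = 11.2
sum((xi-xbar)(yi-ybar)) = 15.8
Cov = 15.8 / 5 = 3.16

3.1600


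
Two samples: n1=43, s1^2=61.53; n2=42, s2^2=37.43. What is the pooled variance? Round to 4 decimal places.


sp^2 = ((n1-1)*s1^2 + (n2-1)*s2^2)/(n1+n2-2)
(n1-1)*s1^2 = 42 * 61.53 = 2584.26
(n2-1)*s2^2 = 41 * 37.43 = 1534.63
numerator = 2584.26 + 1534.63 = 4118.89
n1+n2-2 = 83
sp^2 = 4118.89 / 83 = 411889/8300 ≈ 49.625181

49.6252


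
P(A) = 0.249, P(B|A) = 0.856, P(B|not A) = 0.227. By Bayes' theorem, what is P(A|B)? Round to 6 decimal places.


P(A|B) = P(B|A)*P(A) / P(B), P(B) = P(B|A)*P(A) + P(B|not A)*P(not A)
P(B|A)*P(A) = 0.856 * 0.249 = 0.213144
P(B|not A)*P(not A) = 0.227 * 0.751 = 0.170477
P(B) = 0.213144 + 0.170477 = 0.383621
P(A|B) = 0.213144 / 0.383621 ≈ 0.55561088

0.555611


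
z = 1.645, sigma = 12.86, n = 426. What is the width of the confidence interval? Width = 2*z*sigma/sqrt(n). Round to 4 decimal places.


width = 2*z*sigma/sqrt(n)
2*z*sigma = 2 * 1.645 * 12.86 = 42.3094
sqrt(426) ≈ 20.639767
width = 42.3094 / 20.639767 ≈ 2.049897

2.0499


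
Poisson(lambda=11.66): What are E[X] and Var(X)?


E[X] = Var(X) = lambda = 11.66

11.66, 11.66


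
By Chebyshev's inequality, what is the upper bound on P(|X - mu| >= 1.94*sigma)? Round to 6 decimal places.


P <= 1/k^2
k^2 = 1.94^2 = 3.7636
1/k^2 = 1 / 3.7636 = 2500/9409 ≈ 0.26570305

0.265703


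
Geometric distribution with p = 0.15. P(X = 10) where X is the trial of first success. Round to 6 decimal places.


P = (1-p)^(k-1) * p
(1-p)^(k-1) = 0.85^9 ≈ 0.2316169
P = 0.2316169 * 0.15 ≈ 0.03474254

0.034743


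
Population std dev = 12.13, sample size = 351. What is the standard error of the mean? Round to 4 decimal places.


SE = sigma / sqrt(n)
sqrt(351) ≈ 18.734994
SE = 12.13 / 18.734994 ≈ 0.647452

0.6475


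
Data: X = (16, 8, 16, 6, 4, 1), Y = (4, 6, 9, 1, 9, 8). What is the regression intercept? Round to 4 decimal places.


a = ybar - b*xbar, where b = sum((xi-xbar)(yi-ybar)) / sum((xi-xbar)^2)
n = 6, xbar = 51/6 = 8.5, ybar = 37/6 ≈ 6.166667
Sxy = sum((xi-xbar)(yi-ybar)) = -8.5
Sxx = sum((xi-xbar)^2) = 195.5
b = Sxy / Sxx = -1/23 ≈ -0.043478
a = 6.166667 - (-0.043478) * 8.5 = 451/69 ≈ 6.536232

6.5362


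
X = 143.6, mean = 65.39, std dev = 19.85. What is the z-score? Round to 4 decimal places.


z = (X - mu) / sigma
X - mu = 143.6 - 65.39 = 78.21
z = 78.21 / 19.85 = 7821/1985 ≈ 3.940050

3.9401


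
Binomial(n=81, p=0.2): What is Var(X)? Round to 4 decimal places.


Var = n*p*(1-p) = 81 * 0.2 * 0.8 = 12.96

12.9600


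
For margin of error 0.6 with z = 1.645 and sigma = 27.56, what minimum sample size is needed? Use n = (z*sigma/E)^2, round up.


z*sigma/E = 1.645 * 27.56 / 0.6 = 226681/3000 ≈ 75.560333
(z*sigma/E)^2 ≈ 5709.363973
round up: n = 5710

5710


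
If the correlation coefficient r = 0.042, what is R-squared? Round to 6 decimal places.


R^2 = r^2 = (0.042)^2 = 0.001764

0.001764


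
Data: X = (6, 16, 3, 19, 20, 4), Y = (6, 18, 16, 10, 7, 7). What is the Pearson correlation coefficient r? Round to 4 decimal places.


r = sum((xi-xbar)(yi-ybar)) / sqrt(sum((xi-xbar)^2) * sum((yi-ybar)^2))
n = 6, xbar = 68/6 = 34/3 ≈ 11.333333, ybar = 64/6 = 32/3 ≈ 10.666667
Sxy = sum((xi-xbar)(yi-ybar)) = 14/3 ≈ 4.666667
Sxx = sum((xi-xbar)^2) = 922/3 ≈ 307.333333
Syy = sum((yi-ybar)^2) = 394/3 ≈ 131.333333
sqrt(Sxx*Syy) ≈ 200.905727
r = Sxy / sqrt(Sxx*Syy) = 4.666667 / 200.905727 ≈ 0.023228

0.0232


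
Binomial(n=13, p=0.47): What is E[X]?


E[X] = n*p = 13 * 0.47 = 6.11

6.11


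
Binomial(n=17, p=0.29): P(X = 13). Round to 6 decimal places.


P = C(n,k) * p^k * (1-p)^(n-k)
C(17,13) = 2380
p^k = 0.29^13 ≈ 0.0000001026063
(1-p)^(n-k) = 0.71^4 ≈ 0.2541168
P = 2380 * 0.0000001026063 * 0.2541168 ≈ 0.000062

0.000062


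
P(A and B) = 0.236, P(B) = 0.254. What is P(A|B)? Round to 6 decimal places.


P(A|B) = P(A and B) / P(B) = 0.236 / 0.254 = 118/127 ≈ 0.92913386

0.929134


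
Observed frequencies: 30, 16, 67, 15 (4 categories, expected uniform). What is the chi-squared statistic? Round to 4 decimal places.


chi2 = sum((O-E)^2/E), E = total/4
total = 128, E = 128/4 = 32
(30 - 32)^2 / 32 = 4 / 32 = 0.125
(16 - 32)^2 / 32 = 256 / 32 = 8
(67 - 32)^2 / 32 = 1225 / 32 = 38.28125
(15 - 32)^2 / 32 = 289 / 32 = 9.03125
chi2 = 55.4375

55.4375


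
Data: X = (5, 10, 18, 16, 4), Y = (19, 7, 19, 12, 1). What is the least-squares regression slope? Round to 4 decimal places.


b = sum((xi-xbar)(yi-ybar)) / sum((xi-xbar)^2)
n = 5, xbar = 53/5 = 10.6, ybar = 58/5 = 11.6
Sxy = sum((xi-xbar)(yi-ybar)) = 88.2
Sxx = sum((xi-xbar)^2) = 159.2
b = Sxy / Sxx = 441/796 ≈ 0.554020

0.5540


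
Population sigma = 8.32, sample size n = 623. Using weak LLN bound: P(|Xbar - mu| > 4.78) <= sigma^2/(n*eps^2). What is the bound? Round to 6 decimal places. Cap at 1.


bound = min(1, sigma^2/(n*eps^2))
sigma^2 = 8.32^2 = 69.2224
n*eps^2 = 623 * 4.78^2 = 623 * 22.8484 = 14234.5532
sigma^2/(n*eps^2) = 69.2224 / 14234.5532 ≈ 0.00486298

0.004863


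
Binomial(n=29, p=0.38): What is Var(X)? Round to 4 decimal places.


Var = n*p*(1-p) = 29 * 0.38 * 0.62 = 6.8324

6.8324


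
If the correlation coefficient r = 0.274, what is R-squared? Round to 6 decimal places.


R^2 = r^2 = (0.274)^2 = 0.075076

0.075076


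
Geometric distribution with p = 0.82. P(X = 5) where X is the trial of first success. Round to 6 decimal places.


P = (1-p)^(k-1) * p
(1-p)^(k-1) = 0.18^4 = 0.00104976
P = 0.00104976 * 0.82 = 0.0008608032

0.000861


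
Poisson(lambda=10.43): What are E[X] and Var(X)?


E[X] = Var(X) = lambda = 10.43

10.43, 10.43


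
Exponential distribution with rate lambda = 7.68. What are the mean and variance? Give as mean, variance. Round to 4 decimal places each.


mean = 1/lam, var = 1/lam^2
mean = 1 / 7.68 = 25/192 ≈ 0.130208
lam^2 = 7.68^2 = 58.9824
var = 1 / 58.9824 ≈ 0.016954

0.1302, 0.0170


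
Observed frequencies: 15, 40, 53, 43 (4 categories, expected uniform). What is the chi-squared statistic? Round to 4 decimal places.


chi2 = sum((O-E)^2/E), E = total/4
total = 151, E = 151/4 = 37.75
(15 - 37.75)^2 / 37.75 = 517.5625 / 37.75 = 8281/604 ≈ 13.710265
(40 - 37.75)^2 / 37.75 = 5.0625 / 37.75 = 81/604 ≈ 0.134106
(53 - 37.75)^2 / 37.75 = 232.5625 / 37.75 = 3721/604 ≈ 6.160596
(43 - 37.75)^2 / 37.75 = 27.5625 / 37.75 = 441/604 ≈ 0.730132
chi2 = 3131/151 ≈ 20.735099

20.7351


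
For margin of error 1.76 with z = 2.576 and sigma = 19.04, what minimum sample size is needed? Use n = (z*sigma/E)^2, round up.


z*sigma/E = 2.576 * 19.04 / 1.76 = 38318/1375 ≈ 27.867636
(z*sigma/E)^2 ≈ 776.605156
round up: n = 777

777


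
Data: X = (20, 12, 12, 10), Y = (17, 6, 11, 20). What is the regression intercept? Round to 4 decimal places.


a = ybar - b*xbar, where b = sum((xi-xbar)(yi-ybar)) / sum((xi-xbar)^2)
n = 4, xbar = 54/4 = 13.5, ybar = 54/4 = 13.5
Sxy = sum((xi-xbar)(yi-ybar)) = 15
Sxx = sum((xi-xbar)^2) = 59
b = Sxy / Sxx = 15/59 ≈ 0.254237
a = 13.5 - 0.254237 * 13.5 = 594/59 ≈ 10.067797

10.0678


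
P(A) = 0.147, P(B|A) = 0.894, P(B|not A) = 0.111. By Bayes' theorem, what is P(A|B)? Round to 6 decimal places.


P(A|B) = P(B|A)*P(A) / P(B), P(B) = P(B|A)*P(A) + P(B|not A)*P(not A)
P(B|A)*P(A) = 0.894 * 0.147 = 0.131418
P(B|not A)*P(not A) = 0.111 * 0.853 = 0.094683
P(B) = 0.131418 + 0.094683 = 0.226101
P(A|B) = 0.131418 / 0.226101 ≈ 0.58123582

0.581236


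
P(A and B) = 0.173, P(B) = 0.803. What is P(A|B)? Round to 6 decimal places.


P(A|B) = P(A and B) / P(B) = 0.173 / 0.803 = 173/803 ≈ 0.21544209

0.215442


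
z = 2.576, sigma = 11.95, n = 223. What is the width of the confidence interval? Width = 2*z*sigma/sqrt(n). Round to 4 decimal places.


width = 2*z*sigma/sqrt(n)
2*z*sigma = 2 * 2.576 * 11.95 = 61.5664
sqrt(223) ≈ 14.933185
width = 61.5664 / 14.933185 ≈ 4.122791

4.1228


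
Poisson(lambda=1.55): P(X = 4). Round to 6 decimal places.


P = e^(-lam) * lam^k / k!
e^(-1.55) ≈ 0.2122480
lam^k = 1.55^4 ≈ 5.772006
k! = 4! = 24
P = 0.2122480 * 5.772006 / 24 ≈ 0.051046

0.051046


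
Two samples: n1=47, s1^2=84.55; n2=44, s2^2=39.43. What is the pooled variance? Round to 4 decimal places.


sp^2 = ((n1-1)*s1^2 + (n2-1)*s2^2)/(n1+n2-2)
(n1-1)*s1^2 = 46 * 84.55 = 3889.3
(n2-1)*s2^2 = 43 * 39.43 = 1695.49
numerator = 3889.3 + 1695.49 = 5584.79
n1+n2-2 = 89
sp^2 = 5584.79 / 89 = 558479/8900 ≈ 62.750449

62.7504


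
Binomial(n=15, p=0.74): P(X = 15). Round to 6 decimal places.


P = C(n,k) * p^k * (1-p)^(n-k)
C(15,15) = 1
p^k = 0.74^15 ≈ 0.01092637
(1-p)^(n-k) = 0.26^0 = 1
P = 1 * 0.01092637 * 1 ≈ 0.010926

0.010926


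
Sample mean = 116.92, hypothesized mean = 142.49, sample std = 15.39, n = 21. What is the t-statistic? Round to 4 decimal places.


t = (xbar - mu0) / (s/sqrt(n))
xbar - mu0 = 116.92 - 142.49 = -25.57
sqrt(21) ≈ 4.58257569
s/sqrt(n) = 15.39 / 4.58257569 ≈ 3.35837333
t = -25.57 / 3.35837333 ≈ -7.613805

-7.6138


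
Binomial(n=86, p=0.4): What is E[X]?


E[X] = n*p = 86 * 0.4 = 34.4

34.4


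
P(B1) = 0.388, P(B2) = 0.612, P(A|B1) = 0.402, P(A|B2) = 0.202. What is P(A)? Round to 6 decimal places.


P(A) = P(A|B1)*P(B1) + P(A|B2)*P(B2)
P(A|B1)*P(B1) = 0.402 * 0.388 = 0.155976
P(A|B2)*P(B2) = 0.202 * 0.612 = 0.123624
P(A) = 0.155976 + 0.123624 = 0.2796

0.279600


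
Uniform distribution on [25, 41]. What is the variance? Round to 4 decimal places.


Var = (b-a)^2 / 12
(b-a)^2 = (41 - 25)^2 = 256
Var = 256/12 ≈ 21.333333

21.3333


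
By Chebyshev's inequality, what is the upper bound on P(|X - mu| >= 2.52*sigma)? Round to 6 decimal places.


P <= 1/k^2
k^2 = 2.52^2 = 6.3504
1/k^2 = 1 / 6.3504 = 625/3969 ≈ 0.15747040

0.157470


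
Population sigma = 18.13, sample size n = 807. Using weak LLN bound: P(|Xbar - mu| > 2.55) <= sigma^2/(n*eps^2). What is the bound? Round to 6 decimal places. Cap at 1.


bound = min(1, sigma^2/(n*eps^2))
sigma^2 = 18.13^2 = 328.6969
n*eps^2 = 807 * 2.55^2 = 807 * 6.5025 = 5247.5175
sigma^2/(n*eps^2) = 328.6969 / 5247.5175 ≈ 0.06263855

0.062639


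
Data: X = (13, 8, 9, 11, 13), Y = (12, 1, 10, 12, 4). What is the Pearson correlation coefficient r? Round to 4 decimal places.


r = sum((xi-xbar)(yi-ybar)) / sqrt(sum((xi-xbar)^2) * sum((yi-ybar)^2))
n = 5, xbar = 54/5 = 10.8, ybar = 39/5 = 7.8
Sxy = sum((xi-xbar)(yi-ybar)) = 16.8
Sxx = sum((xi-xbar)^2) = 20.8
Syy = sum((yi-ybar)^2) = 100.8
sqrt(Sxx*Syy) ≈ 45.789082
r = Sxy / sqrt(Sxx*Syy) = 16.8 / 45.789082 ≈ 0.366900

0.3669


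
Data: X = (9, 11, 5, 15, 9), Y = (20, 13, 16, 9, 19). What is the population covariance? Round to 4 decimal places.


Cov = (1/n)*sum((xi-xbar)(yi-ybar))
n = 5, xbar = 49/5 = 9.8, ybar = 77/5 = 15.4
sum((xi-xbar)(yi-ybar)) = -45.6
Cov = -45.6 / 5 = -9.12

-9.1200


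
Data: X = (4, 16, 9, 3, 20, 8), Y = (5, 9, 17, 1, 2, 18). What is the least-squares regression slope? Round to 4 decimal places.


b = sum((xi-xbar)(yi-ybar)) / sum((xi-xbar)^2)
n = 6, xbar = 60/6 = 10, ybar = 52/6 = 26/3 ≈ 8.666667
Sxy = sum((xi-xbar)(yi-ybar)) = -16
Sxx = sum((xi-xbar)^2) = 226
b = Sxy / Sxx = -8/113 ≈ -0.070796

-0.0708


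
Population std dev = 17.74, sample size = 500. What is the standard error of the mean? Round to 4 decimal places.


SE = sigma / sqrt(n)
sqrt(500) ≈ 22.360680
SE = 17.74 / 22.360680 ≈ 0.793357

0.7934


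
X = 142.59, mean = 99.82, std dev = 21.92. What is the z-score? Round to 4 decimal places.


z = (X - mu) / sigma
X - mu = 142.59 - 99.82 = 42.77
z = 42.77 / 21.92 = 4277/2192 ≈ 1.951186

1.9512


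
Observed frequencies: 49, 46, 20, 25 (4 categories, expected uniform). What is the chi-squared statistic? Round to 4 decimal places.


chi2 = sum((O-E)^2/E), E = total/4
total = 140, E = 140/4 = 35
(49 - 35)^2 / 35 = 196 / 35 = 5.6
(46 - 35)^2 / 35 = 121 / 35 = 121/35 ≈ 3.457143
(20 - 35)^2 / 35 = 225 / 35 = 45/7 ≈ 6.428571
(25 - 35)^2 / 35 = 100 / 35 = 20/7 ≈ 2.857143
chi2 = 642/35 ≈ 18.342857

18.3429


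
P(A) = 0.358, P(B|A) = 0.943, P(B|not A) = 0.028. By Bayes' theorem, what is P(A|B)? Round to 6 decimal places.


P(A|B) = P(B|A)*P(A) / P(B), P(B) = P(B|A)*P(A) + P(B|not A)*P(not A)
P(B|A)*P(A) = 0.943 * 0.358 = 0.337594
P(B|not A)*P(not A) = 0.028 * 0.642 = 0.017976
P(B) = 0.337594 + 0.017976 = 0.35557
P(A|B) = 0.337594 / 0.35557 ≈ 0.94944455

0.949445


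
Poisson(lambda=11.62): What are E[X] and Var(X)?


E[X] = Var(X) = lambda = 11.62

11.62, 11.62


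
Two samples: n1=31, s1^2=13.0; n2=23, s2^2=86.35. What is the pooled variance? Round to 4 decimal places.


sp^2 = ((n1-1)*s1^2 + (n2-1)*s2^2)/(n1+n2-2)
(n1-1)*s1^2 = 30 * 13.0 = 390
(n2-1)*s2^2 = 22 * 86.35 = 1899.7
numerator = 390 + 1899.7 = 2289.7
n1+n2-2 = 52
sp^2 = 2289.7 / 52 = 22897/520 ≈ 44.032692

44.0327


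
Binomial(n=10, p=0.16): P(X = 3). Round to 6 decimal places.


P = C(n,k) * p^k * (1-p)^(n-k)
C(10,3) = 120
p^k = 0.16^3 = 0.004096
(1-p)^(n-k) = 0.84^7 ≈ 0.2950903
P = 120 * 0.004096 * 0.2950903 ≈ 0.145043

0.145043


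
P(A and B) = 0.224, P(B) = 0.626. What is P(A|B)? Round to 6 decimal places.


P(A|B) = P(A and B) / P(B) = 0.224 / 0.626 = 112/313 ≈ 0.35782748

0.357827


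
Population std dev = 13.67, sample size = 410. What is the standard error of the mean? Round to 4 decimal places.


SE = sigma / sqrt(n)
sqrt(410) ≈ 20.248457
SE = 13.67 / 20.248457 ≈ 0.675113

0.6751


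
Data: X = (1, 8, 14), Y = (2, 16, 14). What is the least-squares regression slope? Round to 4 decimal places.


b = sum((xi-xbar)(yi-ybar)) / sum((xi-xbar)^2)
n = 3, xbar = 23/3 ≈ 7.666667, ybar = 32/3 ≈ 10.666667
Sxy = sum((xi-xbar)(yi-ybar)) = 242/3 ≈ 80.666667
Sxx = sum((xi-xbar)^2) = 254/3 ≈ 84.666667
b = Sxy / Sxx = 121/127 ≈ 0.952756

0.9528


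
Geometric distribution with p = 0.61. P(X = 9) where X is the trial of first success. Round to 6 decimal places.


P = (1-p)^(k-1) * p
(1-p)^(k-1) = 0.39^8 ≈ 0.0005352009
P = 0.0005352009 * 0.61 ≈ 0.0003264726

0.000326


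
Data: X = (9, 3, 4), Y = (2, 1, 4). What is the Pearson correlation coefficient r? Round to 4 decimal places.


r = sum((xi-xbar)(yi-ybar)) / sqrt(sum((xi-xbar)^2) * sum((yi-ybar)^2))
n = 3, xbar = 16/3 ≈ 5.333333, ybar = 7/3 ≈ 2.333333
Sxy = sum((xi-xbar)(yi-ybar)) = -1/3 ≈ -0.333333
Sxx = sum((xi-xbar)^2) = 62/3 ≈ 20.666667
Syy = sum((yi-ybar)^2) = 14/3 ≈ 4.666667
sqrt(Sxx*Syy) ≈ 9.820613
r = Sxy / sqrt(Sxx*Syy) = -0.333333 / 9.820613 ≈ -0.033942

-0.0339


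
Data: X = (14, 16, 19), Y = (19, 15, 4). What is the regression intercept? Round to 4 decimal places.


a = ybar - b*xbar, where b = sum((xi-xbar)(yi-ybar)) / sum((xi-xbar)^2)
n = 3, xbar = 49/3 ≈ 16.333333, ybar = 38/3 ≈ 12.666667
Sxy = sum((xi-xbar)(yi-ybar)) = -116/3 ≈ -38.666667
Sxx = sum((xi-xbar)^2) = 38/3 ≈ 12.666667
b = Sxy / Sxx = -58/19 ≈ -3.052632
a = 12.666667 - (-3.052632) * 16.333333 = 1188/19 ≈ 62.526316

62.5263


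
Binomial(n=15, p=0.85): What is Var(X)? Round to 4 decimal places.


Var = n*p*(1-p) = 15 * 0.85 * 0.15 = 1.9125

1.9125


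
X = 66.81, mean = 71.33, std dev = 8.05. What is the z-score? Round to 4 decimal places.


z = (X - mu) / sigma
X - mu = 66.81 - 71.33 = -4.52
z = -4.52 / 8.05 = -452/805 ≈ -0.561491

-0.5615


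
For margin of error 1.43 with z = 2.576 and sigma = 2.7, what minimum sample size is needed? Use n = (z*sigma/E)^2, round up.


z*sigma/E = 2.576 * 2.7 / 1.43 = 17388/3575 ≈ 4.863776
(z*sigma/E)^2 ≈ 23.656319
round up: n = 24

24


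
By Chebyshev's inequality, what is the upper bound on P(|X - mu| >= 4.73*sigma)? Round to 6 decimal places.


P <= 1/k^2
k^2 = 4.73^2 = 22.3729
1/k^2 = 1 / 22.3729 ≈ 0.04469693

0.044697


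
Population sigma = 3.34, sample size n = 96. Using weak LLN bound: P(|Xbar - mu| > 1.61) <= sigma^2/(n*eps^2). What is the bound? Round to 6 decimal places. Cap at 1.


bound = min(1, sigma^2/(n*eps^2))
sigma^2 = 3.34^2 = 11.1556
n*eps^2 = 96 * 1.61^2 = 96 * 2.5921 = 248.8416
sigma^2/(n*eps^2) = 11.1556 / 248.8416 ≈ 0.04483012

0.044830


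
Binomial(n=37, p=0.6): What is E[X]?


E[X] = n*p = 37 * 0.6 = 22.2

22.2


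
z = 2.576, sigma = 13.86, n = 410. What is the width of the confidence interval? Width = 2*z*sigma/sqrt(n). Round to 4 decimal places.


width = 2*z*sigma/sqrt(n)
2*z*sigma = 2 * 2.576 * 13.86 = 71.40672
sqrt(410) ≈ 20.248457
width = 71.40672 / 20.248457 ≈ 3.526527

3.5265


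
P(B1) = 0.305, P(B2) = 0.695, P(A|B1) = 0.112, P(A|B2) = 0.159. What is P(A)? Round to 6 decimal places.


P(A) = P(A|B1)*P(B1) + P(A|B2)*P(B2)
P(A|B1)*P(B1) = 0.112 * 0.305 = 0.03416
P(A|B2)*P(B2) = 0.159 * 0.695 = 0.110505
P(A) = 0.03416 + 0.110505 = 0.144665

0.144665


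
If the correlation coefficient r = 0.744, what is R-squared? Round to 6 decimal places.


R^2 = r^2 = (0.744)^2 = 0.553536

0.553536


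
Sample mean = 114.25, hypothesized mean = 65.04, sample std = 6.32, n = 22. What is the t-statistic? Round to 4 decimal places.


t = (xbar - mu0) / (s/sqrt(n))
xbar - mu0 = 114.25 - 65.04 = 49.21
sqrt(22) ≈ 4.69041576
s/sqrt(n) = 6.32 / 4.69041576 ≈ 1.34742853
t = 49.21 / 1.34742853 ≈ 36.521418

36.5214


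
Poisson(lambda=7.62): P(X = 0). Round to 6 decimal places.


P = e^(-lam) * lam^k / k!
e^(-7.62) ≈ 0.0004905418
lam^k = 7.62^0 = 1
k! = 0! = 1
P = 0.0004905418 * 1 / 1 ≈ 0.000491

0.000491


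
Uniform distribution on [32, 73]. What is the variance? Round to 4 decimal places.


Var = (b-a)^2 / 12
(b-a)^2 = (73 - 32)^2 = 1681
Var = 1681/12 ≈ 140.083333

140.0833


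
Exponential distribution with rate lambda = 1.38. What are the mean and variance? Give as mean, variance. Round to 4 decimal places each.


mean = 1/lam, var = 1/lam^2
mean = 1 / 1.38 = 50/69 ≈ 0.724638
lam^2 = 1.38^2 = 1.9044
var = 1 / 1.9044 = 2500/4761 ≈ 0.525100

0.7246, 0.5251


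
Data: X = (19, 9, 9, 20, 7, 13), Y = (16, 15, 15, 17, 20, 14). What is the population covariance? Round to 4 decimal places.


Cov = (1/n)*sum((xi-xbar)(yi-ybar))
n = 6, xbar = 77/6 ≈ 12.833333, ybar = 97/6 ≈ 16.166667
sum((xi-xbar)(yi-ybar)) = -53/6 ≈ -8.833333
Cov = -8.833333 / 6 = -53/36 ≈ -1.472222

-1.4722


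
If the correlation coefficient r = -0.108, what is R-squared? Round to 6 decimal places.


R^2 = r^2 = (-0.108)^2 = 0.011664

0.011664


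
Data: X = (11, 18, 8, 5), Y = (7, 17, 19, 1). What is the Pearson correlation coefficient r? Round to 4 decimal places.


r = sum((xi-xbar)(yi-ybar)) / sqrt(sum((xi-xbar)^2) * sum((yi-ybar)^2))
n = 4, xbar = 42/4 = 10.5, ybar = 44/4 = 11
Sxy = sum((xi-xbar)(yi-ybar)) = 78
Sxx = sum((xi-xbar)^2) = 93
Syy = sum((yi-ybar)^2) = 216
sqrt(Sxx*Syy) ≈ 141.732142
r = Sxy / sqrt(Sxx*Syy) = 78 / 141.732142 ≈ 0.550334

0.5503


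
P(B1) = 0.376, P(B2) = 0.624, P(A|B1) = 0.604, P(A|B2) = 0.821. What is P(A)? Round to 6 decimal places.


P(A) = P(A|B1)*P(B1) + P(A|B2)*P(B2)
P(A|B1)*P(B1) = 0.604 * 0.376 = 0.227104
P(A|B2)*P(B2) = 0.821 * 0.624 = 0.512304
P(A) = 0.227104 + 0.512304 = 0.739408

0.739408


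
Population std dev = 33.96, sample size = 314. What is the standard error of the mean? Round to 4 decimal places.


SE = sigma / sqrt(n)
sqrt(314) ≈ 17.720045
SE = 33.96 / 17.720045 ≈ 1.916474

1.9165


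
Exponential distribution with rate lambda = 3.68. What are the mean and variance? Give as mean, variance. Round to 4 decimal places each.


mean = 1/lam, var = 1/lam^2
mean = 1 / 3.68 = 25/92 ≈ 0.271739
lam^2 = 3.68^2 = 13.5424
var = 1 / 13.5424 = 625/8464 ≈ 0.073842

0.2717, 0.0738


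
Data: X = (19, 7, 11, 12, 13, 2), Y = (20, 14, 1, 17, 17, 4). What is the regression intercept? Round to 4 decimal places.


a = ybar - b*xbar, where b = sum((xi-xbar)(yi-ybar)) / sum((xi-xbar)^2)
n = 6, xbar = 64/6 = 32/3 ≈ 10.666667, ybar = 73/6 ≈ 12.166667
Sxy = sum((xi-xbar)(yi-ybar)) = 430/3 ≈ 143.333333
Sxx = sum((xi-xbar)^2) = 496/3 ≈ 165.333333
b = Sxy / Sxx = 215/248 ≈ 0.866935
a = 12.166667 - 0.866935 * 10.666667 = 181/62 ≈ 2.919355

2.9194


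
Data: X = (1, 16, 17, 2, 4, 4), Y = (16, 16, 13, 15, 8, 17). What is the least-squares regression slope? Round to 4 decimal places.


b = sum((xi-xbar)(yi-ybar)) / sum((xi-xbar)^2)
n = 6, xbar = 44/6 = 22/3 ≈ 7.333333, ybar = 85/6 ≈ 14.166667
Sxy = sum((xi-xbar)(yi-ybar)) = -1/3 ≈ -0.333333
Sxx = sum((xi-xbar)^2) = 778/3 ≈ 259.333333
b = Sxy / Sxx = -1/778 ≈ -0.001285

-0.0013


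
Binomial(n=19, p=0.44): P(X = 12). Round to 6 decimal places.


P = C(n,k) * p^k * (1-p)^(n-k)
C(19,12) = 50388
p^k = 0.44^12 ≈ 0.00005265409
(1-p)^(n-k) = 0.56^7 ≈ 0.01727095
P = 50388 * 0.00005265409 * 0.01727095 ≈ 0.045822

0.045822


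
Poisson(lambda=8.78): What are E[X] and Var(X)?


E[X] = Var(X) = lambda = 8.78

8.78, 8.78


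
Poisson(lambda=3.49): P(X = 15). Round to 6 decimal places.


P = e^(-lam) * lam^k / k!
e^(-3.49) ≈ 0.03050087
lam^k = 3.49^15 ≈ 138797423.504228
k! = 15! = 1307674368000
P = 0.03050087 * 138797423.504228 / 1307674368000 ≈ 0.000003

0.000003


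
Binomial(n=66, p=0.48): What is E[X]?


E[X] = n*p = 66 * 0.48 = 31.68

31.68


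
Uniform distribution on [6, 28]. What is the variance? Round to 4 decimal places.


Var = (b-a)^2 / 12
(b-a)^2 = (28 - 6)^2 = 484
Var = 484/12 ≈ 40.333333

40.3333


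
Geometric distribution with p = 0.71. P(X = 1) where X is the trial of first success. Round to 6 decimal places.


P = (1-p)^(k-1) * p
(1-p)^(k-1) = 0.29^0 = 1
P = 1 * 0.71 = 0.71

0.710000


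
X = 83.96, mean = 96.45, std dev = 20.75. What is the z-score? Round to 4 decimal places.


z = (X - mu) / sigma
X - mu = 83.96 - 96.45 = -12.49
z = -12.49 / 20.75 = -1249/2075 ≈ -0.601928

-0.6019


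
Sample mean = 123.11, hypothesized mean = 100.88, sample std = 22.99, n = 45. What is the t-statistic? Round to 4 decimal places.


t = (xbar - mu0) / (s/sqrt(n))
xbar - mu0 = 123.11 - 100.88 = 22.23
sqrt(45) ≈ 6.70820393
s/sqrt(n) = 22.99 / 6.70820393 ≈ 3.42714685
t = 22.23 / 3.42714685 ≈ 6.486445

6.4864


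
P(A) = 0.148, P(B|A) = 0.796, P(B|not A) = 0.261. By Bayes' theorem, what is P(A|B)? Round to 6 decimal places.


P(A|B) = P(B|A)*P(A) / P(B), P(B) = P(B|A)*P(A) + P(B|not A)*P(not A)
P(B|A)*P(A) = 0.796 * 0.148 = 0.117808
P(B|not A)*P(not A) = 0.261 * 0.852 = 0.222372
P(B) = 0.117808 + 0.222372 = 0.34018
P(A|B) = 0.117808 / 0.34018 ≈ 0.34631078

0.346311


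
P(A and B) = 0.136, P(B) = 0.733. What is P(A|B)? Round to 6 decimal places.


P(A|B) = P(A and B) / P(B) = 0.136 / 0.733 = 136/733 ≈ 0.18553888

0.185539


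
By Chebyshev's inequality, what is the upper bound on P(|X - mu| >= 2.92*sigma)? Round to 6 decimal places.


P <= 1/k^2
k^2 = 2.92^2 = 8.5264
1/k^2 = 1 / 8.5264 = 625/5329 ≈ 0.11728279

0.117283


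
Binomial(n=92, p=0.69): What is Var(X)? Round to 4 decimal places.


Var = n*p*(1-p) = 92 * 0.69 * 0.31 = 19.6788

19.6788


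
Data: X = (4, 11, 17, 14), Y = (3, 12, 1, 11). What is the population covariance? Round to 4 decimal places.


Cov = (1/n)*sum((xi-xbar)(yi-ybar))
n = 4, xbar = 46/4 = 11.5, ybar = 27/4 = 6.75
sum((xi-xbar)(yi-ybar)) = 4.5
Cov = 4.5 / 4 = 1.125

1.1250


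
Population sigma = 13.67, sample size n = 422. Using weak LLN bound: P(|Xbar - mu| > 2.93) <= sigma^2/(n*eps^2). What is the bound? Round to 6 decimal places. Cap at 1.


bound = min(1, sigma^2/(n*eps^2))
sigma^2 = 13.67^2 = 186.8689
n*eps^2 = 422 * 2.93^2 = 422 * 8.5849 = 3622.8278
sigma^2/(n*eps^2) = 186.8689 / 3622.8278 ≈ 0.05158095

0.051581


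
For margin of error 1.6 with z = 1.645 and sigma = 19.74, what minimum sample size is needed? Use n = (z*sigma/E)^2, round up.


z*sigma/E = 1.645 * 19.74 / 1.6 ≈ 20.295188
(z*sigma/E)^2 ≈ 411.894636
round up: n = 412

412


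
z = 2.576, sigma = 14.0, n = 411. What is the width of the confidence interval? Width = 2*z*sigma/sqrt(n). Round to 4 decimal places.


width = 2*z*sigma/sqrt(n)
2*z*sigma = 2 * 2.576 * 14.0 = 72.128
sqrt(411) ≈ 20.273135
width = 72.128 / 20.273135 ≈ 3.557812

3.5578


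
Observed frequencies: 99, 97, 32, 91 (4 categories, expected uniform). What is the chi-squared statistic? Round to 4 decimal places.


chi2 = sum((O-E)^2/E), E = total/4
total = 319, E = 319/4 = 79.75
(99 - 79.75)^2 / 79.75 = 370.5625 / 79.75 = 539/116 ≈ 4.646552
(97 - 79.75)^2 / 79.75 = 297.5625 / 79.75 = 4761/1276 ≈ 3.731191
(32 - 79.75)^2 / 79.75 = 2280.0625 / 79.75 = 36481/1276 ≈ 28.590125
(91 - 79.75)^2 / 79.75 = 126.5625 / 79.75 = 2025/1276 ≈ 1.586991
chi2 = 12299/319 ≈ 38.554859

38.5549


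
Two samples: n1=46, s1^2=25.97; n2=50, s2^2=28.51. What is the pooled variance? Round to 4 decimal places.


sp^2 = ((n1-1)*s1^2 + (n2-1)*s2^2)/(n1+n2-2)
(n1-1)*s1^2 = 45 * 25.97 = 1168.65
(n2-1)*s2^2 = 49 * 28.51 = 1396.99
numerator = 1168.65 + 1396.99 = 2565.64
n1+n2-2 = 94
sp^2 = 2565.64 / 94 = 64141/2350 ≈ 27.294043

27.2940


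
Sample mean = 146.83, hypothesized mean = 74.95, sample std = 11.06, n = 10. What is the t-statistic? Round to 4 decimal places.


t = (xbar - mu0) / (s/sqrt(n))
xbar - mu0 = 146.83 - 74.95 = 71.88
sqrt(10) ≈ 3.16227766
s/sqrt(n) = 11.06 / 3.16227766 ≈ 3.49747909
t = 71.88 / 3.49747909 ≈ 20.551946

20.5519


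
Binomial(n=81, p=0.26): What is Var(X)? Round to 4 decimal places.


Var = n*p*(1-p) = 81 * 0.26 * 0.74 = 15.5844

15.5844


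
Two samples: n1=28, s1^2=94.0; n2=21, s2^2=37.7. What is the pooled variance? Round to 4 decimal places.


sp^2 = ((n1-1)*s1^2 + (n2-1)*s2^2)/(n1+n2-2)
(n1-1)*s1^2 = 27 * 94.0 = 2538
(n2-1)*s2^2 = 20 * 37.7 = 754
numerator = 2538 + 754 = 3292
n1+n2-2 = 47
sp^2 = 3292 / 47 = 3292/47 ≈ 70.042553

70.0426


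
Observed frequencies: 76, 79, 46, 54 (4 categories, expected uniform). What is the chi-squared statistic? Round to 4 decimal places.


chi2 = sum((O-E)^2/E), E = total/4
total = 255, E = 255/4 = 63.75
(76 - 63.75)^2 / 63.75 = 150.0625 / 63.75 = 2401/1020 ≈ 2.353922
(79 - 63.75)^2 / 63.75 = 232.5625 / 63.75 = 3721/1020 ≈ 3.648039
(46 - 63.75)^2 / 63.75 = 315.0625 / 63.75 = 5041/1020 ≈ 4.942157
(54 - 63.75)^2 / 63.75 = 95.0625 / 63.75 = 507/340 ≈ 1.491176
chi2 = 1057/85 ≈ 12.435294

12.4353
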